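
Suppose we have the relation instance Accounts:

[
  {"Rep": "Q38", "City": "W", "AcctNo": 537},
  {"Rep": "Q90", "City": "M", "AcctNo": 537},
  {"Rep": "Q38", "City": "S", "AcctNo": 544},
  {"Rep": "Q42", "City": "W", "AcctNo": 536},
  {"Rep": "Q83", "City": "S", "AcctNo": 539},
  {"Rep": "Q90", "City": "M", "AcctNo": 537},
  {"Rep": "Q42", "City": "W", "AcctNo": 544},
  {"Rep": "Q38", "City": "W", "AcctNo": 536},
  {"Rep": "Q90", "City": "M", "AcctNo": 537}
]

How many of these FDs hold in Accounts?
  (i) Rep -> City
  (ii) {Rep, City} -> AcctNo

(i) Rep -> City: Rep=Q38: 3 rows → City takes values {W, S} — violation — fails.
(ii) {Rep, City} -> AcctNo: (Rep=Q38, City=W): 2 rows → AcctNo takes values {537, 536} — violation; (Rep=Q42, City=W): 2 rows → AcctNo takes values {536, 544} — violation — fails.
None of the 2 dependencies hold.

0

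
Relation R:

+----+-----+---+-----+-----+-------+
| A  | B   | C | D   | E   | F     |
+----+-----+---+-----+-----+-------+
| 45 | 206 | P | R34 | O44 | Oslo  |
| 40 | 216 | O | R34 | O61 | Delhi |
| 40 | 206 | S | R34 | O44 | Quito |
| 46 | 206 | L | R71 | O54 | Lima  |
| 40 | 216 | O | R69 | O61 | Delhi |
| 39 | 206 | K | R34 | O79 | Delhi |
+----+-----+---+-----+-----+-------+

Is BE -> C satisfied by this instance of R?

No

(B=206, E=O44): 2 rows → C takes values {P, S} — violation
(B=216, E=O61): 2 rows → C = O, O ✓
(B=206, E=O54): 1 row → C = L ✓
(B=206, E=O79): 1 row → C = K ✓
Two rows agree on BE but differ on C, so BE -> C does not hold.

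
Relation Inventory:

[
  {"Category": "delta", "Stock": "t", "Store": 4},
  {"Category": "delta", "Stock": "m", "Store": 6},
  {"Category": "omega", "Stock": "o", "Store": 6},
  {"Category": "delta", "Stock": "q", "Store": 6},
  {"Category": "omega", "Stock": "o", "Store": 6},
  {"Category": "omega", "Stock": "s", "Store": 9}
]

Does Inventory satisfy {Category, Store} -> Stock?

(Category=delta, Store=4): 1 row → Stock = t ✓
(Category=delta, Store=6): 2 rows → Stock takes values {m, q} — violation
(Category=omega, Store=6): 2 rows → Stock = o, o ✓
(Category=omega, Store=9): 1 row → Stock = s ✓
Two rows agree on {Category, Store} but differ on Stock, so {Category, Store} -> Stock does not hold.

No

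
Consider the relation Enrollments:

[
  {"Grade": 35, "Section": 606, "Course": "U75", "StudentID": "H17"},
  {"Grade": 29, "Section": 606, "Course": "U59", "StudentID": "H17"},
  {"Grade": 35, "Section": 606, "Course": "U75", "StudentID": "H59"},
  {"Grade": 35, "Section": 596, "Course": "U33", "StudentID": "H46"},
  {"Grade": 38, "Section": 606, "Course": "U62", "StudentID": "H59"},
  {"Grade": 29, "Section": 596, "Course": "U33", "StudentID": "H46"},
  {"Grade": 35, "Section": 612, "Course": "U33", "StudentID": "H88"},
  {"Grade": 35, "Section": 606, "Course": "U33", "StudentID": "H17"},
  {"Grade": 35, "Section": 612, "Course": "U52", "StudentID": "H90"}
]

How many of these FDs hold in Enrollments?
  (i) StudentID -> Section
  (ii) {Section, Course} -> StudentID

(i) StudentID -> Section: every LHS value maps to a single RHS value — holds.
(ii) {Section, Course} -> StudentID: (Section=606, Course=U75): 2 rows → StudentID takes values {H17, H59} — violation — fails.
1 of the 2 dependencies holds.

1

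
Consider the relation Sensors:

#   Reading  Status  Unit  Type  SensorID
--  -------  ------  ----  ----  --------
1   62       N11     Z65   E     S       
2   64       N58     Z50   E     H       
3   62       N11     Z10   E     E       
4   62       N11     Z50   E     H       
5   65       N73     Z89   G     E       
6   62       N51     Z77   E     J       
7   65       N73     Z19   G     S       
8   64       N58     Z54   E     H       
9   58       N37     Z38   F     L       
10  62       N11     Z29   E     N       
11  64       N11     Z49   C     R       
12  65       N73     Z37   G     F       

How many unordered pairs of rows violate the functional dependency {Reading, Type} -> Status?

4

(Reading=62, Type=E): violating pairs (1,6), (3,6), (4,6), (6,10) — 4 pairs.
(Reading=64, Type=E): all 2 rows agree on Status — 0 pairs.
(Reading=65, Type=G): all 3 rows agree on Status — 0 pairs.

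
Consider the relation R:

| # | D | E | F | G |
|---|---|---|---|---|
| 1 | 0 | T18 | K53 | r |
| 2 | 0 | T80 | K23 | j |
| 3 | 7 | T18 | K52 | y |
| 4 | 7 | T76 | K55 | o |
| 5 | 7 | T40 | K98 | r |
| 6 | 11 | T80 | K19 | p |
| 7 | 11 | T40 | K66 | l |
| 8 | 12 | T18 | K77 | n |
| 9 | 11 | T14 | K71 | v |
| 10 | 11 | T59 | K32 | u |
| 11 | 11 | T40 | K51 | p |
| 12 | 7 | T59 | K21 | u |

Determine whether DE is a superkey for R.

Rows 7 and 11 have the same DE value (D=11, E=T40) but are distinct tuples, so DE does not determine every attribute — not a superkey.

No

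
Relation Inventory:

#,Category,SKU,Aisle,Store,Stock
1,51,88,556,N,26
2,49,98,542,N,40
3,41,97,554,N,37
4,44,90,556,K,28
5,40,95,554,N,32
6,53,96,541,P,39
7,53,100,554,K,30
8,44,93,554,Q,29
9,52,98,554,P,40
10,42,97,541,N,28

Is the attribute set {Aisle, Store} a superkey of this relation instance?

No

Rows 3 and 5 have the same {Aisle, Store} value (Aisle=554, Store=N) but are distinct tuples, so {Aisle, Store} does not determine every attribute — not a superkey.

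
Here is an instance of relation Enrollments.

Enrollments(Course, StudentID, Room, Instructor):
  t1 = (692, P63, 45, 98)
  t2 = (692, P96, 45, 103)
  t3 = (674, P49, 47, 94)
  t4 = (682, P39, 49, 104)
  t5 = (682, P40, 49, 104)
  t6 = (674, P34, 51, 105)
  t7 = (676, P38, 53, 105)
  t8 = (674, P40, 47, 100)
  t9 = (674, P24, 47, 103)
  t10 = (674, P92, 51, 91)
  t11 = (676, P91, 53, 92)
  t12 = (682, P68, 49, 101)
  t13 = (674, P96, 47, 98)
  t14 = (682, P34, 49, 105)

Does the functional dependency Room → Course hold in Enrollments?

Yes

Room=45: rows 1, 2 → Course = 692, 692 ✓
Room=47: rows 3, 8, 9, 13 → Course = 674, 674, 674, 674 ✓
Room=49: rows 4, 5, 12, 14 → Course = 682, 682, 682, 682 ✓
Room=51: rows 6, 10 → Course = 674, 674 ✓
Room=53: rows 7, 11 → Course = 676, 676 ✓
Every Room value is associated with a single Course value, so Room → Course holds.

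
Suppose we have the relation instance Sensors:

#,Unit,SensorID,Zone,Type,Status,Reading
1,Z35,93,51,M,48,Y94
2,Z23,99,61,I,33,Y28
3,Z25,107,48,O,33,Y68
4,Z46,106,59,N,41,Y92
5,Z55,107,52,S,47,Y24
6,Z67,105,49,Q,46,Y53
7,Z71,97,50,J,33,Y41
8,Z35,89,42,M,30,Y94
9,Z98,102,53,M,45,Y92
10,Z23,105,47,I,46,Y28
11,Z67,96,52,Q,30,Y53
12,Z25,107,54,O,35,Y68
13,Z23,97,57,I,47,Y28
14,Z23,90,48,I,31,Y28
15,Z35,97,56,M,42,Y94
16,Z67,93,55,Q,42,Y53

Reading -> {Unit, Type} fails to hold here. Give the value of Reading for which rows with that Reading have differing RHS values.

Reading=Y94: rows 1, 8, 15 → {Unit,Type} = (Z35, M), (Z35, M), (Z35, M) ✓
Reading=Y28: rows 2, 10, 13, 14 → {Unit,Type} = (Z23, I), (Z23, I), (Z23, I), (Z23, I) ✓
Reading=Y68: rows 3, 12 → {Unit,Type} = (Z25, O), (Z25, O) ✓
Reading=Y92: rows 4, 9 → {Unit,Type} takes values {(Z46, N), (Z98, M)} — violation
Reading=Y24: row 5 → {Unit,Type} = (Z55, S) ✓
Reading=Y53: rows 6, 11, 16 → {Unit,Type} = (Z67, Q), (Z67, Q), (Z67, Q) ✓
Reading=Y41: row 7 → {Unit,Type} = (Z71, J) ✓
The only Reading value with inconsistent RHS is Reading=Y92.

Y92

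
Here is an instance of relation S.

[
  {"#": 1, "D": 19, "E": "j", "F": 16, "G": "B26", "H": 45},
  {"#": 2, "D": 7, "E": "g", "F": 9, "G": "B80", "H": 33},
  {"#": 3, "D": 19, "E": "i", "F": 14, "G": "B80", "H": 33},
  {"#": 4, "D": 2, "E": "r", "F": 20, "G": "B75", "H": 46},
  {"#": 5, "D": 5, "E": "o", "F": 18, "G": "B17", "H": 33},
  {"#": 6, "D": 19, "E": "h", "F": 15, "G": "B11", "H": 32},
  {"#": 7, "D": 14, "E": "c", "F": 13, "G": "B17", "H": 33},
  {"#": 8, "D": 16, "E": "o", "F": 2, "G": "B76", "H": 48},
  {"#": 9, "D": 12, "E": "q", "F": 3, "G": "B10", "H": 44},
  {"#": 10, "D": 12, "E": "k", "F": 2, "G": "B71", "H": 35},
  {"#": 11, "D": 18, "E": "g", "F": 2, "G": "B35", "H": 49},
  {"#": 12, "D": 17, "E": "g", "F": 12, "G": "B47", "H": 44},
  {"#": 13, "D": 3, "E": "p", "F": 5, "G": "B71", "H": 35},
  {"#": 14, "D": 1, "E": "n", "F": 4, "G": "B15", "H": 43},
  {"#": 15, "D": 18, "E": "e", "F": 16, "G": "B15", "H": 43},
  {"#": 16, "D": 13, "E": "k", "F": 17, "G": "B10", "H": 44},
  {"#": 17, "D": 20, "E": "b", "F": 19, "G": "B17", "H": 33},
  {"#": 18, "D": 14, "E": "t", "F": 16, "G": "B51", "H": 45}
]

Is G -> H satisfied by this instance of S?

G=B26: row 1 → H = 45 ✓
G=B80: rows 2, 3 → H = 33, 33 ✓
G=B75: row 4 → H = 46 ✓
G=B17: rows 5, 7, 17 → H = 33, 33, 33 ✓
G=B11: row 6 → H = 32 ✓
G=B76: row 8 → H = 48 ✓
G=B10: rows 9, 16 → H = 44, 44 ✓
G=B71: rows 10, 13 → H = 35, 35 ✓
G=B35: row 11 → H = 49 ✓
G=B47: row 12 → H = 44 ✓
G=B15: rows 14, 15 → H = 43, 43 ✓
G=B51: row 18 → H = 45 ✓
Every G value is associated with a single H value, so G -> H holds.

Yes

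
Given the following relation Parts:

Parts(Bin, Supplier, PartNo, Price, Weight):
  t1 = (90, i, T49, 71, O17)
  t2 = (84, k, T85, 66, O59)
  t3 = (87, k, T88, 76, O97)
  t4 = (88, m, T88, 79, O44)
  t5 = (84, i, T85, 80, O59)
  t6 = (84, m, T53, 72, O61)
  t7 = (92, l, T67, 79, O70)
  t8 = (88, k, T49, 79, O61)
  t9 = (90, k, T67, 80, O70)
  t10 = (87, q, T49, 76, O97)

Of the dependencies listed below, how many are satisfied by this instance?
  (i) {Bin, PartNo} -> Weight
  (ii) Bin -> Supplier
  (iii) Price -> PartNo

(i) {Bin, PartNo} -> Weight: every LHS value maps to a single RHS value — holds.
(ii) Bin -> Supplier: Bin=90: rows 1, 9 → Supplier takes values {i, k} — violation; Bin=84: rows 2, 5, 6 → Supplier takes values {k, i, m} — violation; Bin=87: rows 3, 10 → Supplier takes values {k, q} — violation; Bin=88: rows 4, 8 → Supplier takes values {m, k} — violation — fails.
(iii) Price -> PartNo: Price=76: rows 3, 10 → PartNo takes values {T88, T49} — violation; Price=79: rows 4, 7, 8 → PartNo takes values {T88, T67, T49} — violation; Price=80: rows 5, 9 → PartNo takes values {T85, T67} — violation — fails.
1 of the 3 dependencies holds.

1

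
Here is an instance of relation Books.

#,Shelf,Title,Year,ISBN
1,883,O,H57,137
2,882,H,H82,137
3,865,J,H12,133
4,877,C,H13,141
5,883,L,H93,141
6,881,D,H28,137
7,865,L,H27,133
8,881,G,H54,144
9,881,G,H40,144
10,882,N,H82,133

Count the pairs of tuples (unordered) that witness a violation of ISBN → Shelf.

ISBN=137: violating pairs (1,2), (1,6), (2,6) — 3 pairs.
ISBN=133: violating pairs (3,10), (7,10) — 2 pairs.
ISBN=141: violating pairs (4,5) — 1 pair.
ISBN=144: all 2 rows agree on Shelf — 0 pairs.

6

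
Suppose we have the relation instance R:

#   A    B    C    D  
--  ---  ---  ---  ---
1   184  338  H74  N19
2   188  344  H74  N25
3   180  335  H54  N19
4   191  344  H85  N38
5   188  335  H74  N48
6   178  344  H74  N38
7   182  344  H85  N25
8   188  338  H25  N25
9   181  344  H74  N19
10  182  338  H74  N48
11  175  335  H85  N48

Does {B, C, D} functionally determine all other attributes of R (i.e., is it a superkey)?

All 11 rows have distinct {B, C, D} values, so {B, C, D} → (all attributes) holds and {B, C, D} is a superkey.

Yes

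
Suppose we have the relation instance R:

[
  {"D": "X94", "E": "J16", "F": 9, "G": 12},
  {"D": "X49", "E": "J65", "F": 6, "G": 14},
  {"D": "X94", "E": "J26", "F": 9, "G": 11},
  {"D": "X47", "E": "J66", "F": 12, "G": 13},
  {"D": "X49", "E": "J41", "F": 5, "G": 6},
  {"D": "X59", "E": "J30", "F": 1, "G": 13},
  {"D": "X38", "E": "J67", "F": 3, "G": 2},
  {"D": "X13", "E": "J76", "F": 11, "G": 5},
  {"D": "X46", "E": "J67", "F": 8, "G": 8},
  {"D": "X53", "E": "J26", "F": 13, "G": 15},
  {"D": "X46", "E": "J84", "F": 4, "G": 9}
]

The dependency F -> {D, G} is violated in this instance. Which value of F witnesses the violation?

9

F=9: 2 rows → {D,G} takes values {(X94, 12), (X94, 11)} — violation
F=6: 1 row → {D,G} = (X49, 14) ✓
F=12: 1 row → {D,G} = (X47, 13) ✓
F=5: 1 row → {D,G} = (X49, 6) ✓
F=1: 1 row → {D,G} = (X59, 13) ✓
F=3: 1 row → {D,G} = (X38, 2) ✓
F=11: 1 row → {D,G} = (X13, 5) ✓
F=8: 1 row → {D,G} = (X46, 8) ✓
F=13: 1 row → {D,G} = (X53, 15) ✓
F=4: 1 row → {D,G} = (X46, 9) ✓
The only F value with inconsistent RHS is F=9.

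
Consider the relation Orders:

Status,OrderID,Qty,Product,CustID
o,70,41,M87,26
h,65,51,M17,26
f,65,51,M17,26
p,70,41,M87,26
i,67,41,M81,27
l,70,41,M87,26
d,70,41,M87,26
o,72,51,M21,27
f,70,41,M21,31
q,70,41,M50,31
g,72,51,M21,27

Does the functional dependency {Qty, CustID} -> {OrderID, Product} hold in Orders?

(Qty=41, CustID=26): 4 rows → {OrderID,Product} = (70, M87), (70, M87), (70, M87), (70, M87) ✓
(Qty=51, CustID=26): 2 rows → {OrderID,Product} = (65, M17), (65, M17) ✓
(Qty=41, CustID=27): 1 row → {OrderID,Product} = (67, M81) ✓
(Qty=51, CustID=27): 2 rows → {OrderID,Product} = (72, M21), (72, M21) ✓
(Qty=41, CustID=31): 2 rows → {OrderID,Product} takes values {(70, M21), (70, M50)} — violation
Two rows agree on {Qty, CustID} but differ on {OrderID, Product}, so {Qty, CustID} -> {OrderID, Product} does not hold.

No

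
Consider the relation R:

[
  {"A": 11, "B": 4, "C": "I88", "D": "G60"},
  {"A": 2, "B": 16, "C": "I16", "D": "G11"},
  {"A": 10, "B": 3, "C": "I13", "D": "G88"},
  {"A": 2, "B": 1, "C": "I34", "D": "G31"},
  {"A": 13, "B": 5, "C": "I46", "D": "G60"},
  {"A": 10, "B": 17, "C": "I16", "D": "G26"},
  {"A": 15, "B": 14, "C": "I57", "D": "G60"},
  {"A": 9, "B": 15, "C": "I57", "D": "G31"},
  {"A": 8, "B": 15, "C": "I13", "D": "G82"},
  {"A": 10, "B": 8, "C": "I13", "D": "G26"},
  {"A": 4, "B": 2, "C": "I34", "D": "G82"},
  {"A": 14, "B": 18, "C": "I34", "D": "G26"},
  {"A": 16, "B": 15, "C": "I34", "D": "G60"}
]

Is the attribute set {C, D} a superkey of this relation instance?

All 13 rows have distinct {C, D} values, so {C, D} → (all attributes) holds and {C, D} is a superkey.

Yes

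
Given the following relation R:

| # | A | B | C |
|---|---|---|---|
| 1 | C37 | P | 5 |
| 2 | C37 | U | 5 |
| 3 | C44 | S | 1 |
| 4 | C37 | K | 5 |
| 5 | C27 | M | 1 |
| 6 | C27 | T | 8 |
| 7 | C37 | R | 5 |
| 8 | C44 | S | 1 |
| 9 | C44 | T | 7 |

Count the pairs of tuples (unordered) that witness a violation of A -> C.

3

A=C37: all 4 rows agree on C — 0 pairs.
A=C44: violating pairs (3,9), (8,9) — 2 pairs.
A=C27: violating pairs (5,6) — 1 pair.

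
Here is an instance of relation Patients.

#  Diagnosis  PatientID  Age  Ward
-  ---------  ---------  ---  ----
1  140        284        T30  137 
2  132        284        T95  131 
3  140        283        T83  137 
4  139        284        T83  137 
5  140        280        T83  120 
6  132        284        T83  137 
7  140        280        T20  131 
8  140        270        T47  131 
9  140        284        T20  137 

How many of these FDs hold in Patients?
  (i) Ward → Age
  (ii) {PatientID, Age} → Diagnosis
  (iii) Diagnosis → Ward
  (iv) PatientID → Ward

(i) Ward → Age: Ward=137: rows 1, 3, 4, 6, 9 → Age takes values {T30, T83, T20} — violation; Ward=131: rows 2, 7, 8 → Age takes values {T95, T20, T47} — violation — fails.
(ii) {PatientID, Age} → Diagnosis: (PatientID=284, Age=T83): rows 4, 6 → Diagnosis takes values {139, 132} — violation — fails.
(iii) Diagnosis → Ward: Diagnosis=140: rows 1, 3, 5, 7, 8, 9 → Ward takes values {137, 120, 131} — violation; Diagnosis=132: rows 2, 6 → Ward takes values {131, 137} — violation — fails.
(iv) PatientID → Ward: PatientID=284: rows 1, 2, 4, 6, 9 → Ward takes values {137, 131} — violation; PatientID=280: rows 5, 7 → Ward takes values {120, 131} — violation — fails.
None of the 4 dependencies hold.

0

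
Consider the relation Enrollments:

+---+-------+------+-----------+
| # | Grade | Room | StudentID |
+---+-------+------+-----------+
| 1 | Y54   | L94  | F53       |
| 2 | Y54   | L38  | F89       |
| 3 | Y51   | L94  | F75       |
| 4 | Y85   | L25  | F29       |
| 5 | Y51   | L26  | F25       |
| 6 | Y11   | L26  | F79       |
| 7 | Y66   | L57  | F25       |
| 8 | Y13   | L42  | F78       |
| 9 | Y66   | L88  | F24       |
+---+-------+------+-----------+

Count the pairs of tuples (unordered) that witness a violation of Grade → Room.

3

Grade=Y54: violating pairs (1,2) — 1 pair.
Grade=Y51: violating pairs (3,5) — 1 pair.
Grade=Y66: violating pairs (7,9) — 1 pair.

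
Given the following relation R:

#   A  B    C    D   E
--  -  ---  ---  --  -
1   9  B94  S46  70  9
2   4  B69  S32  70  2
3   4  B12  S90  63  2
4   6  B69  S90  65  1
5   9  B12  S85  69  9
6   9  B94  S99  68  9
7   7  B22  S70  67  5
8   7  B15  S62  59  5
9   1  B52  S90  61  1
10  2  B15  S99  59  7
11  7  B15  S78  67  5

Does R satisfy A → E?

Yes

A=9: rows 1, 5, 6 → E = 9, 9, 9 ✓
A=4: rows 2, 3 → E = 2, 2 ✓
A=6: row 4 → E = 1 ✓
A=7: rows 7, 8, 11 → E = 5, 5, 5 ✓
A=1: row 9 → E = 1 ✓
A=2: row 10 → E = 7 ✓
Every A value is associated with a single E value, so A → E holds.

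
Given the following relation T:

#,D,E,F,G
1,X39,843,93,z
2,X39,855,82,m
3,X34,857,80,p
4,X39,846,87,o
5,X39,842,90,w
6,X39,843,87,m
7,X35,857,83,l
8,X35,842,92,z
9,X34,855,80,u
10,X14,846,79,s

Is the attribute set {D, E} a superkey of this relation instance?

Rows 1 and 6 have the same {D, E} value (D=X39, E=843) but are distinct tuples, so {D, E} does not determine every attribute — not a superkey.

No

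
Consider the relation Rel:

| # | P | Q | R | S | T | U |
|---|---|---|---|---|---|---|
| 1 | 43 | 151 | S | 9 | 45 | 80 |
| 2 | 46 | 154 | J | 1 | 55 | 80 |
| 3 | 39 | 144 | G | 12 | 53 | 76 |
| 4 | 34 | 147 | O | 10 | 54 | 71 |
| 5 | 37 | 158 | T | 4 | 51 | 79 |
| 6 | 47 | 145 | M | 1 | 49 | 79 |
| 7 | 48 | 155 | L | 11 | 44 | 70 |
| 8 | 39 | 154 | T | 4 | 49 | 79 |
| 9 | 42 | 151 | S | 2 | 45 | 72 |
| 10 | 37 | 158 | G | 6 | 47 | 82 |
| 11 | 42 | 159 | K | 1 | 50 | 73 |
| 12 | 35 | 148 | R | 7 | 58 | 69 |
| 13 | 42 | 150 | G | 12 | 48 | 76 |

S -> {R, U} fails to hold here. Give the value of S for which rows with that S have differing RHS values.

S=9: row 1 → {R,U} = (S, 80) ✓
S=1: rows 2, 6, 11 → {R,U} takes values {(J, 80), (M, 79), (K, 73)} — violation
S=12: rows 3, 13 → {R,U} = (G, 76), (G, 76) ✓
S=10: row 4 → {R,U} = (O, 71) ✓
S=4: rows 5, 8 → {R,U} = (T, 79), (T, 79) ✓
S=11: row 7 → {R,U} = (L, 70) ✓
S=2: row 9 → {R,U} = (S, 72) ✓
S=6: row 10 → {R,U} = (G, 82) ✓
S=7: row 12 → {R,U} = (R, 69) ✓
The only S value with inconsistent RHS is S=1.

1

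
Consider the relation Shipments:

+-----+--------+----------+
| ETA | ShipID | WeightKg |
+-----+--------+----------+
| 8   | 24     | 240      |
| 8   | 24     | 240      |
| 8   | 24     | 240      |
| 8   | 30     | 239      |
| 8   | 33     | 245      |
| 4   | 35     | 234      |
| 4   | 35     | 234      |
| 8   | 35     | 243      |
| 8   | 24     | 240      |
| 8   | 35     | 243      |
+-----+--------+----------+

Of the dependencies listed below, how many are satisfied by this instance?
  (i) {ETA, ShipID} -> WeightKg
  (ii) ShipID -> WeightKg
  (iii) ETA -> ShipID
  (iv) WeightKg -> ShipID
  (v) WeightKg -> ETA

3

(i) {ETA, ShipID} -> WeightKg: every LHS value maps to a single RHS value — holds.
(ii) ShipID -> WeightKg: ShipID=35: 4 rows → WeightKg takes values {234, 243} — violation — fails.
(iii) ETA -> ShipID: ETA=8: 8 rows → ShipID takes values {24, 30, 33, 35} — violation — fails.
(iv) WeightKg -> ShipID: every LHS value maps to a single RHS value — holds.
(v) WeightKg -> ETA: every LHS value maps to a single RHS value — holds.
3 of the 5 dependencies hold.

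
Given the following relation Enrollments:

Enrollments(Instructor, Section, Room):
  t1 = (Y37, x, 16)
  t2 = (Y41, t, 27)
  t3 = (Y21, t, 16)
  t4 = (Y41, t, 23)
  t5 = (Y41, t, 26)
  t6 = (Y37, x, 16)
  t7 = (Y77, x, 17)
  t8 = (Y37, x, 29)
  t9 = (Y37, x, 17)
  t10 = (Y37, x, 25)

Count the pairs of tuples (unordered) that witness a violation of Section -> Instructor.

Section=x: violating pairs (1,7), (6,7), (7,8), (7,9), (7,10) — 5 pairs.
Section=t: violating pairs (2,3), (3,4), (3,5) — 3 pairs.

8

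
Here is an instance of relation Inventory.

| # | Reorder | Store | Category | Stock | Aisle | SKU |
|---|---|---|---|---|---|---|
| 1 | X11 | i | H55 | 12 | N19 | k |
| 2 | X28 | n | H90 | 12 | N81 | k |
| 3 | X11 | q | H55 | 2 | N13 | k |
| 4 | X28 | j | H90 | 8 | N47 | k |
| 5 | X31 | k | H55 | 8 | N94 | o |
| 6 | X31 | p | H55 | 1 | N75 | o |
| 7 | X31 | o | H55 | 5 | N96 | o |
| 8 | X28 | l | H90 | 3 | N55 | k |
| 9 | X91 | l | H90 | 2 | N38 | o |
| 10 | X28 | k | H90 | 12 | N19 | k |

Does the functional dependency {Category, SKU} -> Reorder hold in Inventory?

(Category=H55, SKU=k): rows 1, 3 → Reorder = X11, X11 ✓
(Category=H90, SKU=k): rows 2, 4, 8, 10 → Reorder = X28, X28, X28, X28 ✓
(Category=H55, SKU=o): rows 5, 6, 7 → Reorder = X31, X31, X31 ✓
(Category=H90, SKU=o): row 9 → Reorder = X91 ✓
Every {Category, SKU} value is associated with a single Reorder value, so {Category, SKU} -> Reorder holds.

Yes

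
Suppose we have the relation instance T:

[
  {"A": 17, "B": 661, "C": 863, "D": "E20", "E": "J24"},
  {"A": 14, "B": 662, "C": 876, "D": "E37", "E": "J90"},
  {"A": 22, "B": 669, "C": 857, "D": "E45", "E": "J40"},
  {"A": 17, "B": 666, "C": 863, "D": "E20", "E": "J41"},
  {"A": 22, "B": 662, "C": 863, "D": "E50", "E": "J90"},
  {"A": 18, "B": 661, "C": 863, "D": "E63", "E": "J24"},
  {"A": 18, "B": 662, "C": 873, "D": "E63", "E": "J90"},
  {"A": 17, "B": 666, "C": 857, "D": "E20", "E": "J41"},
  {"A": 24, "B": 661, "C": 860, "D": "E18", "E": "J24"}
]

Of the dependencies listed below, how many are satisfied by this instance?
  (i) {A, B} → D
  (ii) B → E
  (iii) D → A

3

(i) {A, B} → D: every LHS value maps to a single RHS value — holds.
(ii) B → E: every LHS value maps to a single RHS value — holds.
(iii) D → A: every LHS value maps to a single RHS value — holds.
3 of the 3 dependencies hold.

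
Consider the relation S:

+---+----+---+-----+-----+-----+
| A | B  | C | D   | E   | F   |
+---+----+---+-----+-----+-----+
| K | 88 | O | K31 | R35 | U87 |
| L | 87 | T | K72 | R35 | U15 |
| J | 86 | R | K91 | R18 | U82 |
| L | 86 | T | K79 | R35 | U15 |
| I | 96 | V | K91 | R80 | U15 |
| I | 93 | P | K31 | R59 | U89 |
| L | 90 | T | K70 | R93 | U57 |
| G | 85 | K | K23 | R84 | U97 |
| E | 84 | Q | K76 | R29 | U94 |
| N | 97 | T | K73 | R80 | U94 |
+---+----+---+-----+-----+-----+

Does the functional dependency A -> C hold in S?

No

A=K: 1 row → C = O ✓
A=L: 3 rows → C = T, T, T ✓
A=J: 1 row → C = R ✓
A=I: 2 rows → C takes values {V, P} — violation
A=G: 1 row → C = K ✓
A=E: 1 row → C = Q ✓
A=N: 1 row → C = T ✓
Two rows agree on A but differ on C, so A -> C does not hold.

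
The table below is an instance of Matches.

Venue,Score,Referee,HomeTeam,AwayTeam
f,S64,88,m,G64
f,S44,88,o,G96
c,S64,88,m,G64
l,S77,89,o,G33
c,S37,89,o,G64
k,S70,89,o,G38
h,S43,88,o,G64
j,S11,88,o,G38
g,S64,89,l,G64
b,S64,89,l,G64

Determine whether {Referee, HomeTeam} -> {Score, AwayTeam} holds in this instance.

No

(Referee=88, HomeTeam=m): 2 rows → {Score,AwayTeam} = (S64, G64), (S64, G64) ✓
(Referee=88, HomeTeam=o): 3 rows → {Score,AwayTeam} takes values {(S44, G96), (S43, G64), (S11, G38)} — violation
(Referee=89, HomeTeam=o): 3 rows → {Score,AwayTeam} takes values {(S77, G33), (S37, G64), (S70, G38)} — violation
(Referee=89, HomeTeam=l): 2 rows → {Score,AwayTeam} = (S64, G64), (S64, G64) ✓
Two rows agree on {Referee, HomeTeam} but differ on {Score, AwayTeam}, so {Referee, HomeTeam} -> {Score, AwayTeam} does not hold.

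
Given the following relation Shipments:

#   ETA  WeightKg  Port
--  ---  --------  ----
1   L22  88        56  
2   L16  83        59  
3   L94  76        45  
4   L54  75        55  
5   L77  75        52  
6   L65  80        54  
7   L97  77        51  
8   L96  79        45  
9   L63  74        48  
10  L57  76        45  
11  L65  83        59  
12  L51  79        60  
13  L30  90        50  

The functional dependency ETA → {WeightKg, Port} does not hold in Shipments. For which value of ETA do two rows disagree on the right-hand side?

ETA=L22: row 1 → {WeightKg,Port} = (88, 56) ✓
ETA=L16: row 2 → {WeightKg,Port} = (83, 59) ✓
ETA=L94: row 3 → {WeightKg,Port} = (76, 45) ✓
ETA=L54: row 4 → {WeightKg,Port} = (75, 55) ✓
ETA=L77: row 5 → {WeightKg,Port} = (75, 52) ✓
ETA=L65: rows 6, 11 → {WeightKg,Port} takes values {(80, 54), (83, 59)} — violation
ETA=L97: row 7 → {WeightKg,Port} = (77, 51) ✓
ETA=L96: row 8 → {WeightKg,Port} = (79, 45) ✓
ETA=L63: row 9 → {WeightKg,Port} = (74, 48) ✓
ETA=L57: row 10 → {WeightKg,Port} = (76, 45) ✓
ETA=L51: row 12 → {WeightKg,Port} = (79, 60) ✓
ETA=L30: row 13 → {WeightKg,Port} = (90, 50) ✓
The only ETA value with inconsistent RHS is ETA=L65.

L65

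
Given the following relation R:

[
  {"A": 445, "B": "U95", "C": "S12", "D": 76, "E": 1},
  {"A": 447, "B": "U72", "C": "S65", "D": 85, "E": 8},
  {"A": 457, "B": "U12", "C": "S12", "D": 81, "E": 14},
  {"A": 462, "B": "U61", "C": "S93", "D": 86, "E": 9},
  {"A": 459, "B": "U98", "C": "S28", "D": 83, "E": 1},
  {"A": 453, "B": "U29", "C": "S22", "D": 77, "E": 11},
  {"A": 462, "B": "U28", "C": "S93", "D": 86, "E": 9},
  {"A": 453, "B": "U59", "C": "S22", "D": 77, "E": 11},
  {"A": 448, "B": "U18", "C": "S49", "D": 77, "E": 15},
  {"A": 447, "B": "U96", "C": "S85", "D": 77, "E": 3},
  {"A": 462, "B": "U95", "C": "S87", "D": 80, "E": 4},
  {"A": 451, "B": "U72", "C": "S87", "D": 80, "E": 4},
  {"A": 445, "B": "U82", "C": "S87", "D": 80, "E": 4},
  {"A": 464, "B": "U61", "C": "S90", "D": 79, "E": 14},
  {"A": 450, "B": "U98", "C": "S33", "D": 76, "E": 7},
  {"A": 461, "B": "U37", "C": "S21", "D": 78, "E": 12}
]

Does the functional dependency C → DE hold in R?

No

C=S12: 2 rows → {D,E} takes values {(76, 1), (81, 14)} — violation
C=S65: 1 row → {D,E} = (85, 8) ✓
C=S93: 2 rows → {D,E} = (86, 9), (86, 9) ✓
C=S28: 1 row → {D,E} = (83, 1) ✓
C=S22: 2 rows → {D,E} = (77, 11), (77, 11) ✓
C=S49: 1 row → {D,E} = (77, 15) ✓
C=S85: 1 row → {D,E} = (77, 3) ✓
C=S87: 3 rows → {D,E} = (80, 4), (80, 4), (80, 4) ✓
C=S90: 1 row → {D,E} = (79, 14) ✓
C=S33: 1 row → {D,E} = (76, 7) ✓
C=S21: 1 row → {D,E} = (78, 12) ✓
Two rows agree on C but differ on DE, so C → DE does not hold.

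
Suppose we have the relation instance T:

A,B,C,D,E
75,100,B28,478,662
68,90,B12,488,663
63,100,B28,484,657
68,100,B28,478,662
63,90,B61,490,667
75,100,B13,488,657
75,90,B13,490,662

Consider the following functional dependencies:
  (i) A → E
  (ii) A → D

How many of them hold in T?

(i) A → E: A=75: 3 rows → E takes values {662, 657} — violation; A=68: 2 rows → E takes values {663, 662} — violation; A=63: 2 rows → E takes values {657, 667} — violation — fails.
(ii) A → D: A=75: 3 rows → D takes values {478, 488, 490} — violation; A=68: 2 rows → D takes values {488, 478} — violation; A=63: 2 rows → D takes values {484, 490} — violation — fails.
None of the 2 dependencies hold.

0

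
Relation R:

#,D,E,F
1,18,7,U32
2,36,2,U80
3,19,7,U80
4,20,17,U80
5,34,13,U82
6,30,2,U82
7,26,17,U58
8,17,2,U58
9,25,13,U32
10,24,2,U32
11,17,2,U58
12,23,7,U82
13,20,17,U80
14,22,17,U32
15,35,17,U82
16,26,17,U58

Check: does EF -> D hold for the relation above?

(E=7, F=U32): row 1 → D = 18 ✓
(E=2, F=U80): row 2 → D = 36 ✓
(E=7, F=U80): row 3 → D = 19 ✓
(E=17, F=U80): rows 4, 13 → D = 20, 20 ✓
(E=13, F=U82): row 5 → D = 34 ✓
(E=2, F=U82): row 6 → D = 30 ✓
(E=17, F=U58): rows 7, 16 → D = 26, 26 ✓
(E=2, F=U58): rows 8, 11 → D = 17, 17 ✓
(E=13, F=U32): row 9 → D = 25 ✓
(E=2, F=U32): row 10 → D = 24 ✓
(E=7, F=U82): row 12 → D = 23 ✓
(E=17, F=U32): row 14 → D = 22 ✓
(E=17, F=U82): row 15 → D = 35 ✓
Every EF value is associated with a single D value, so EF -> D holds.

Yes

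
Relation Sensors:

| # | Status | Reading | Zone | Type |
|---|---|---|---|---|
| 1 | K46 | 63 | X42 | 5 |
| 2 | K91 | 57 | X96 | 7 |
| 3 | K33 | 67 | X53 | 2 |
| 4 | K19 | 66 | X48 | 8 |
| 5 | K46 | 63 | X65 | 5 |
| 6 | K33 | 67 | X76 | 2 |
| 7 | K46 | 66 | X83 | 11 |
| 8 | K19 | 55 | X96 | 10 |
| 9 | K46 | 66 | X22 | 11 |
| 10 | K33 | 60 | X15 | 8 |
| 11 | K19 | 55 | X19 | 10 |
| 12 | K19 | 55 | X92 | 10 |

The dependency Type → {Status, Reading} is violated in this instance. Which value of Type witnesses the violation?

Type=5: rows 1, 5 → {Status,Reading} = (K46, 63), (K46, 63) ✓
Type=7: row 2 → {Status,Reading} = (K91, 57) ✓
Type=2: rows 3, 6 → {Status,Reading} = (K33, 67), (K33, 67) ✓
Type=8: rows 4, 10 → {Status,Reading} takes values {(K19, 66), (K33, 60)} — violation
Type=11: rows 7, 9 → {Status,Reading} = (K46, 66), (K46, 66) ✓
Type=10: rows 8, 11, 12 → {Status,Reading} = (K19, 55), (K19, 55), (K19, 55) ✓
The only Type value with inconsistent RHS is Type=8.

8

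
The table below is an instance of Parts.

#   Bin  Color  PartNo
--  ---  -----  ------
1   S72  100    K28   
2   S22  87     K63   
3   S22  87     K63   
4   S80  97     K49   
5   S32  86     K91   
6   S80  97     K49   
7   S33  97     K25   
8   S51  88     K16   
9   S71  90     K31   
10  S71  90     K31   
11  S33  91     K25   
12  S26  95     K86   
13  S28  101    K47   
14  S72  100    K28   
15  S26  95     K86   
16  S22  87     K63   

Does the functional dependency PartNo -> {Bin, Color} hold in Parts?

PartNo=K28: rows 1, 14 → {Bin,Color} = (S72, 100), (S72, 100) ✓
PartNo=K63: rows 2, 3, 16 → {Bin,Color} = (S22, 87), (S22, 87), (S22, 87) ✓
PartNo=K49: rows 4, 6 → {Bin,Color} = (S80, 97), (S80, 97) ✓
PartNo=K91: row 5 → {Bin,Color} = (S32, 86) ✓
PartNo=K25: rows 7, 11 → {Bin,Color} takes values {(S33, 97), (S33, 91)} — violation
PartNo=K16: row 8 → {Bin,Color} = (S51, 88) ✓
PartNo=K31: rows 9, 10 → {Bin,Color} = (S71, 90), (S71, 90) ✓
PartNo=K86: rows 12, 15 → {Bin,Color} = (S26, 95), (S26, 95) ✓
PartNo=K47: row 13 → {Bin,Color} = (S28, 101) ✓
Two rows agree on PartNo but differ on {Bin, Color}, so PartNo -> {Bin, Color} does not hold.

No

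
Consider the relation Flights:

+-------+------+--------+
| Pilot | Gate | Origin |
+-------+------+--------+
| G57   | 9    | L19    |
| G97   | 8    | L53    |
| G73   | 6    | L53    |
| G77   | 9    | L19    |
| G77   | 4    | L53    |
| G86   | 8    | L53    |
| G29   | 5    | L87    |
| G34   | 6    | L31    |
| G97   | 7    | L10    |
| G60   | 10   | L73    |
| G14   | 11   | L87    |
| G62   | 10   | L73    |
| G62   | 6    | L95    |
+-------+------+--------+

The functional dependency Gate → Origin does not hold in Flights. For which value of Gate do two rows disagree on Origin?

6

Gate=9: 2 rows → Origin = L19, L19 ✓
Gate=8: 2 rows → Origin = L53, L53 ✓
Gate=6: 3 rows → Origin takes values {L53, L31, L95} — violation
Gate=4: 1 row → Origin = L53 ✓
Gate=5: 1 row → Origin = L87 ✓
Gate=7: 1 row → Origin = L10 ✓
Gate=10: 2 rows → Origin = L73, L73 ✓
Gate=11: 1 row → Origin = L87 ✓
The only Gate value with inconsistent Origin is Gate=6.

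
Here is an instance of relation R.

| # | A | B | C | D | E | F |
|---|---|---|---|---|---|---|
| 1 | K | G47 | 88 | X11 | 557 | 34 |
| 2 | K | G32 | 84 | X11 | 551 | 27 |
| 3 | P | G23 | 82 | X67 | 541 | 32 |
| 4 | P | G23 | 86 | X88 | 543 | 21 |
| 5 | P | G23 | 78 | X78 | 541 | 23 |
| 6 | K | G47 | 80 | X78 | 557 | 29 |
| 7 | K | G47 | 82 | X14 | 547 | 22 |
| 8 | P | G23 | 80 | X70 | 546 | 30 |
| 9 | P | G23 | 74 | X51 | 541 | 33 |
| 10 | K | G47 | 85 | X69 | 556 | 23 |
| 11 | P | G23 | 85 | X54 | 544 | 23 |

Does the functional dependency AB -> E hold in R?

(A=K, B=G47): rows 1, 6, 7, 10 → E takes values {557, 547, 556} — violation
(A=K, B=G32): row 2 → E = 551 ✓
(A=P, B=G23): rows 3, 4, 5, 8, 9, 11 → E takes values {541, 543, 546, 544} — violation
Two rows agree on AB but differ on E, so AB -> E does not hold.

No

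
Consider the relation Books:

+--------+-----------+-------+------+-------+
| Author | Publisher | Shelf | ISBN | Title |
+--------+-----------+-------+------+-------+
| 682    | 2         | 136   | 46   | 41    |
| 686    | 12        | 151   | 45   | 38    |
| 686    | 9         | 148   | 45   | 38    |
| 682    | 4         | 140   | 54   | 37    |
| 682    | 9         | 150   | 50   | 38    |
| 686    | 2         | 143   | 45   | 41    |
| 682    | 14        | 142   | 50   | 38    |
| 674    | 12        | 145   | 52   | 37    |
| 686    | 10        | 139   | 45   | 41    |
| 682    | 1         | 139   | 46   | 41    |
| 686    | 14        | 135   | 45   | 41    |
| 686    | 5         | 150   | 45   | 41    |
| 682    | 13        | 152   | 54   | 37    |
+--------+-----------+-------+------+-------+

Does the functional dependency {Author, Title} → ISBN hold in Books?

(Author=682, Title=41): 2 rows → ISBN = 46, 46 ✓
(Author=686, Title=38): 2 rows → ISBN = 45, 45 ✓
(Author=682, Title=37): 2 rows → ISBN = 54, 54 ✓
(Author=682, Title=38): 2 rows → ISBN = 50, 50 ✓
(Author=686, Title=41): 4 rows → ISBN = 45, 45, 45, 45 ✓
(Author=674, Title=37): 1 row → ISBN = 52 ✓
Every {Author, Title} value is associated with a single ISBN value, so {Author, Title} → ISBN holds.

Yes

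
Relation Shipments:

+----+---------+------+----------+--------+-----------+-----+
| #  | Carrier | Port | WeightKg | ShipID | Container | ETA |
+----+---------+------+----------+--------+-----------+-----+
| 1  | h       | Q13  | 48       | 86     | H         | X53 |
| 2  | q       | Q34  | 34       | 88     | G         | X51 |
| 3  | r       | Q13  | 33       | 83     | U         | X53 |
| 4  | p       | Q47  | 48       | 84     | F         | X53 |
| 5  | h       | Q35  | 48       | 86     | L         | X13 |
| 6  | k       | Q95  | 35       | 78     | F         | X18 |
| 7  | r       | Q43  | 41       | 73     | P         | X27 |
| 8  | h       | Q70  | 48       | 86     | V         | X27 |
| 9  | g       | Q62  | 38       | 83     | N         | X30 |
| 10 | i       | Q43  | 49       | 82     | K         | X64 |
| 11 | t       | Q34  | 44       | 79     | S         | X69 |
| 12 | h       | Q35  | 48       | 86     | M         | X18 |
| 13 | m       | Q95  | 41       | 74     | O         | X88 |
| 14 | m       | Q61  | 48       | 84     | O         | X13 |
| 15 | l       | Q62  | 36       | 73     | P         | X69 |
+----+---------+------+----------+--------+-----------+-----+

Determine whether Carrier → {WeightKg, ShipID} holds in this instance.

No

Carrier=h: rows 1, 5, 8, 12 → {WeightKg,ShipID} = (48, 86), (48, 86), (48, 86), (48, 86) ✓
Carrier=q: row 2 → {WeightKg,ShipID} = (34, 88) ✓
Carrier=r: rows 3, 7 → {WeightKg,ShipID} takes values {(33, 83), (41, 73)} — violation
Carrier=p: row 4 → {WeightKg,ShipID} = (48, 84) ✓
Carrier=k: row 6 → {WeightKg,ShipID} = (35, 78) ✓
Carrier=g: row 9 → {WeightKg,ShipID} = (38, 83) ✓
Carrier=i: row 10 → {WeightKg,ShipID} = (49, 82) ✓
Carrier=t: row 11 → {WeightKg,ShipID} = (44, 79) ✓
Carrier=m: rows 13, 14 → {WeightKg,ShipID} takes values {(41, 74), (48, 84)} — violation
Carrier=l: row 15 → {WeightKg,ShipID} = (36, 73) ✓
Two rows agree on Carrier but differ on {WeightKg, ShipID}, so Carrier → {WeightKg, ShipID} does not hold.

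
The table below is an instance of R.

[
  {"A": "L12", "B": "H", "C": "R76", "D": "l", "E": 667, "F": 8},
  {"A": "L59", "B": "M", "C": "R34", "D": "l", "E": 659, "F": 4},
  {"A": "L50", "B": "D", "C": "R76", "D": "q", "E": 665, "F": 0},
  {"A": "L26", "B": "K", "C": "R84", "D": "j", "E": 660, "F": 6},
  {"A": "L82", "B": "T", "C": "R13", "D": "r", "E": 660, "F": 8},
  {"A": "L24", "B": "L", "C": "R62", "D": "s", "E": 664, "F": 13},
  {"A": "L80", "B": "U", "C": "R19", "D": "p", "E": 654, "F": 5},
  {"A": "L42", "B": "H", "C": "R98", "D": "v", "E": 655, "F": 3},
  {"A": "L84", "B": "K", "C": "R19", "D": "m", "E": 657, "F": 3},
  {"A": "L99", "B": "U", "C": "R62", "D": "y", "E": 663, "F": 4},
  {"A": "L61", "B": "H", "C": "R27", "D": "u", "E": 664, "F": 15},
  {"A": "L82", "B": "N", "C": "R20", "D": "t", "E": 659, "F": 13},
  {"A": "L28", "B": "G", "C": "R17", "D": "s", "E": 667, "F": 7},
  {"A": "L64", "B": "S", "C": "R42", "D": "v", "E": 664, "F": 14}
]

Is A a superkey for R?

Two distinct rows share A=L82, so A does not determine every attribute — not a superkey.

No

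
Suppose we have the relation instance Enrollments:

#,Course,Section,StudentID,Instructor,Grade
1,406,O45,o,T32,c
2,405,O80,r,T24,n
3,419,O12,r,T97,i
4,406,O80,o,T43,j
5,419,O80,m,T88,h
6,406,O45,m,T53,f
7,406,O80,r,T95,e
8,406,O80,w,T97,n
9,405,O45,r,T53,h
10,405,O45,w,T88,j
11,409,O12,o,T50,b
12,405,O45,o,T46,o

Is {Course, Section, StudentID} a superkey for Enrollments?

All 12 rows have distinct {Course, Section, StudentID} values, so {Course, Section, StudentID} → (all attributes) holds and {Course, Section, StudentID} is a superkey.

Yes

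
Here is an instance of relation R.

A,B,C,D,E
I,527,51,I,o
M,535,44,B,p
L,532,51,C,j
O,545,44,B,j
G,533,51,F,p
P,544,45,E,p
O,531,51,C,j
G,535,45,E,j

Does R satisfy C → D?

No

C=51: 4 rows → D takes values {I, C, F} — violation
C=44: 2 rows → D = B, B ✓
C=45: 2 rows → D = E, E ✓
Two rows agree on C but differ on D, so C → D does not hold.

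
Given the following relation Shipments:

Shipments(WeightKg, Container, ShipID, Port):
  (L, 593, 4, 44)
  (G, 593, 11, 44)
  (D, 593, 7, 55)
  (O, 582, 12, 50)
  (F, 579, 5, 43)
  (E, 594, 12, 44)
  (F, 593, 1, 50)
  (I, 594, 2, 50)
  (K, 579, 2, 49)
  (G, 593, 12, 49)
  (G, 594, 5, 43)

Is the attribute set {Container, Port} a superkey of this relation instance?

No

Two distinct rows share (Container=593, Port=44), so {Container, Port} does not determine every attribute — not a superkey.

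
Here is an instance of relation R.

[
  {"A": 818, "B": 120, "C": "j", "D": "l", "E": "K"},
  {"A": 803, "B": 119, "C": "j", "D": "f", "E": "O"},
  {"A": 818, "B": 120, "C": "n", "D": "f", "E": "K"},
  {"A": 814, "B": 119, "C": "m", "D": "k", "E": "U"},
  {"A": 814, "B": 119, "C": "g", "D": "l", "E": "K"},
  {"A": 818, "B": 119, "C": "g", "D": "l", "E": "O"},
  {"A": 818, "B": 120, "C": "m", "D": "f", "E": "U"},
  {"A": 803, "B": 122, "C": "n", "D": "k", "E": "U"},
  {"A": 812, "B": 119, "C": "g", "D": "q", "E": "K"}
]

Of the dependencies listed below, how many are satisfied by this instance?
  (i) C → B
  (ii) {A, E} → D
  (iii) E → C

0

(i) C → B: C=j: 2 rows → B takes values {120, 119} — violation; C=n: 2 rows → B takes values {120, 122} — violation; C=m: 2 rows → B takes values {119, 120} — violation — fails.
(ii) {A, E} → D: (A=818, E=K): 2 rows → D takes values {l, f} — violation — fails.
(iii) E → C: E=K: 4 rows → C takes values {j, n, g} — violation; E=O: 2 rows → C takes values {j, g} — violation; E=U: 3 rows → C takes values {m, n} — violation — fails.
None of the 3 dependencies hold.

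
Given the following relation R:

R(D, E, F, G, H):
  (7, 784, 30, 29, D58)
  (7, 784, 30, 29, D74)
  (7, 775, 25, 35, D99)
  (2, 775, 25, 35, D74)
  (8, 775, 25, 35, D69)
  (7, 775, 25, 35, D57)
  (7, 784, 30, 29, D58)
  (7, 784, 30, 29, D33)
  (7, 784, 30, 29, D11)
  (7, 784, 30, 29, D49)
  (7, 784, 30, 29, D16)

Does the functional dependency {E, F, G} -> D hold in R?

No

(E=784, F=30, G=29): 7 rows → D = 7, 7, 7, 7, 7, 7, 7 ✓
(E=775, F=25, G=35): 4 rows → D takes values {7, 2, 8} — violation
Two rows agree on {E, F, G} but differ on D, so {E, F, G} -> D does not hold.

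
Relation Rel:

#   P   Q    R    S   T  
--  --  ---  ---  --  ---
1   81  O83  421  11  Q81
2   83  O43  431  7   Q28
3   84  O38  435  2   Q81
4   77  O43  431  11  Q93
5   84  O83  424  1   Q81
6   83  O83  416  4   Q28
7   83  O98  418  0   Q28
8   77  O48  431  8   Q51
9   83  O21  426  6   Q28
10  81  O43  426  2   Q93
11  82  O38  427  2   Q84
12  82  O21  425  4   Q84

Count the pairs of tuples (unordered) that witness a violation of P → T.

P=81: violating pairs (1,10) — 1 pair.
P=83: all 4 rows agree on T — 0 pairs.
P=84: all 2 rows agree on T — 0 pairs.
P=77: violating pairs (4,8) — 1 pair.
P=82: all 2 rows agree on T — 0 pairs.

2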